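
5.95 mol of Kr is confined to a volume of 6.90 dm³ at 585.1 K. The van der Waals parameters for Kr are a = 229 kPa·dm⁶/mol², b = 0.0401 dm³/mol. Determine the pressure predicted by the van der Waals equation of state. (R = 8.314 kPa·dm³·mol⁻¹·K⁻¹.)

P = nRT/(V − nb) − a n²/V²
nRT/(V − nb) = (5.95)(8.314)(585.1)/(6.90 − 5.95×0.0401) = 28944/6.6614 = 4345.0 kPa
a n²/V² = (229)(5.95)²/(6.90)² = 170.28 kPa
P = 4345.0 − 170.28 = 4175 kPa

P ≈ 4175 kPa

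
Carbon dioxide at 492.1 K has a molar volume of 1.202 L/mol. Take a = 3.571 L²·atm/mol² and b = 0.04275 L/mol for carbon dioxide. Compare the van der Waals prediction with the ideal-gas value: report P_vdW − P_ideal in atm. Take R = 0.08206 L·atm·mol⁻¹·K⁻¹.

Ideal: P_ideal = RT/V_m = (0.08206)(492.1)/1.202 = 33.5954 atm
vdW: P = RT/(V_m − b) − a/V_m² = 40.3817/1.15925 − 3.571/1.44480 = 34.8343 − 2.47162 = 32.3627 atm
ΔP = 32.3627 − 33.5954 = -1.233 atm

ΔP ≈ -1.233 atm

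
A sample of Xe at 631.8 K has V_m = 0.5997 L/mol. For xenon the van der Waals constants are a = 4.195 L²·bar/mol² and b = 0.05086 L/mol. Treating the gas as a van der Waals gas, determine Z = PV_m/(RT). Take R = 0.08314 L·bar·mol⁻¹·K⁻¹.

Z ≈ 0.9595

P = RT/(V_m − b) − a/V_m² = (0.08314)(631.8)/(0.5997 − 0.05086) − 4.195/(0.5997)²
  = 52.528/0.54884 − 11.664 = 95.707 − 11.664 = 84.043 bar
Z = PV_m/(RT) = (84.043)(0.5997)/((0.08314)(631.8)) = 50.401/52.528 = 0.9595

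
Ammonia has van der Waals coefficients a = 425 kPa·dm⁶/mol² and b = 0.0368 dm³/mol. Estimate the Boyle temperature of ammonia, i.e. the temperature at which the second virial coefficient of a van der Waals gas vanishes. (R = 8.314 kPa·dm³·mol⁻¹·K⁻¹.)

For a van der Waals gas the second virial coefficient B₂ = b − a/(RT) vanishes at T_B = a/(Rb).
T_B = 425/(8.314×0.0368) = 425/0.30596 = 1389 K

T_B ≈ 1389 K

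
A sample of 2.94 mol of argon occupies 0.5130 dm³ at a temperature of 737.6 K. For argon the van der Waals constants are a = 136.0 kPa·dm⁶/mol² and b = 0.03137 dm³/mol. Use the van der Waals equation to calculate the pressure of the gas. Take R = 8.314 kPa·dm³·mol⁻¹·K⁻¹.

P = nRT/(V − nb) − a n²/V²
nRT/(V − nb) = (2.94)(8.314)(737.6)/(0.5130 − 2.94×0.03137) = 18029/0.42077 = 42848 kPa
a n²/V² = (136.0)(2.94)²/(0.5130)² = 4466.8 kPa
P = 42848 − 4466.8 = 38381 kPa

P ≈ 38381 kPa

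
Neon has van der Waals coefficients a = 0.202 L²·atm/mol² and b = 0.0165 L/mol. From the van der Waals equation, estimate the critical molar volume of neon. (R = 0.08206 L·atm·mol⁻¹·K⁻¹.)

V_m,c ≈ 0.04950 L/mol

For a van der Waals gas, V_m,c = 3b.
V_m,c = 3×0.0165 = 0.04950 L/mol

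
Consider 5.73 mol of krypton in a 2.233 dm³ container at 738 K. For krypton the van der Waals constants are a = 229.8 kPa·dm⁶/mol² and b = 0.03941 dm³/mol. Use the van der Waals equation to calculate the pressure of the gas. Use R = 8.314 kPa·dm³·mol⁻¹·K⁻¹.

P ≈ 16003 kPa

P = nRT/(V − nb) − a n²/V²
nRT/(V − nb) = (5.73)(8.314)(738)/(2.233 − 5.73×0.03941) = 35158/2.0072 = 17516 kPa
a n²/V² = (229.8)(5.73)²/(2.233)² = 1513.1 kPa
P = 17516 − 1513.1 = 16003 kPa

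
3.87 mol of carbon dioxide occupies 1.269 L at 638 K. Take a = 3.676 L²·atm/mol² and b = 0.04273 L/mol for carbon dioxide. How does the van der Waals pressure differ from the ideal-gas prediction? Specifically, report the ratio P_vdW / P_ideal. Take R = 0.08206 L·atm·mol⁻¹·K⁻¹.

Ideal: P_ideal = nRT/V = (3.87)(0.08206)(638)/1.269 = 159.662 atm
vdW: P = nRT/(V − nb) − a n²/V² = 202.611/1.10363 − 55.0551/1.61036 = 183.586 − 34.1881 = 149.398 atm
Ratio = 149.398/159.662 = 0.9357

P_vdW / P_ideal ≈ 0.9357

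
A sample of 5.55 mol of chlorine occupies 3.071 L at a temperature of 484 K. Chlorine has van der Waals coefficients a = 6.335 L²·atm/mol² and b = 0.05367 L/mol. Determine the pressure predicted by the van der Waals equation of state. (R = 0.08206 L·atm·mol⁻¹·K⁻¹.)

P = nRT/(V − nb) − a n²/V²
nRT/(V − nb) = (5.55)(0.08206)(484)/(3.071 − 5.55×0.05367) = 220.43/2.7731 = 79.489 atm
a n²/V² = (6.335)(5.55)²/(3.071)² = 20.691 atm
P = 79.489 − 20.691 = 58.80 atm

P ≈ 58.80 atm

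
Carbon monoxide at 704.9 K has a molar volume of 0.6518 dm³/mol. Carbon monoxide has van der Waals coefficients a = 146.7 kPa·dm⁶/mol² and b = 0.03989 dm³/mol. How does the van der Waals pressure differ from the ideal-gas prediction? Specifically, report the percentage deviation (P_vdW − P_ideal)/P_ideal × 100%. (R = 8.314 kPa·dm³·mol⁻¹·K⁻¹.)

Ideal: P_ideal = RT/V_m = (8.314)(704.9)/0.6518 = 8991.31 kPa
vdW: P = RT/(V_m − b) − a/V_m² = 5860.54/0.611910 − 146.7/0.424843 = 9577.45 − 345.304 = 9232.15 kPa
% deviation = (9232.15 − 8991.31)/8991.31 × 100% = 2.68%

2.68 %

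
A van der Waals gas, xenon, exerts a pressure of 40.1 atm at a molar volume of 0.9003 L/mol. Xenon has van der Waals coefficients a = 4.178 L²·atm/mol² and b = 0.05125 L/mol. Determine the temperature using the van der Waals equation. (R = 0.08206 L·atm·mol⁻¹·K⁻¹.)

T = (P + a/V_m²)(V_m − b)/R
P + a/V_m² = 40.1 + 4.178/(0.9003)² = 45.255 atm
V_m − b = 0.9003 − 0.05125 = 0.84905 L/mol
T = (45.255)(0.84905)/0.08206 = 468.2 K

T ≈ 468.2 K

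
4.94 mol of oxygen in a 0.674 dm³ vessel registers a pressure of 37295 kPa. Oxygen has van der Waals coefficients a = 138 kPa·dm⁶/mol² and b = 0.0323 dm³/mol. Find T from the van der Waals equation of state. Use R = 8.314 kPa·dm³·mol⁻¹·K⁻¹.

T ≈ 560.0 K

T = (P + a n²/V²)(V − nb)/(nR)
P + a n²/V² = 37295 + (138)(4.94)²/(0.674)² = 44708 kPa
V − nb = 0.674 − (4.94)(0.0323) = 0.51444 dm³
T = (44708)(0.51444)/((4.94)(8.314)) = 560.0 K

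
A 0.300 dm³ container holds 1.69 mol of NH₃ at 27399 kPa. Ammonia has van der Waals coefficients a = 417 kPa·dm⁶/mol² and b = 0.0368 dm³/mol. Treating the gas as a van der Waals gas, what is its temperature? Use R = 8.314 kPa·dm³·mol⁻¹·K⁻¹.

T ≈ 687.7 K

T = (P + a n²/V²)(V − nb)/(nR)
P + a n²/V² = 27399 + (417)(1.69)²/(0.300)² = 40632 kPa
V − nb = 0.300 − (1.69)(0.0368) = 0.23781 dm³
T = (40632)(0.23781)/((1.69)(8.314)) = 687.7 K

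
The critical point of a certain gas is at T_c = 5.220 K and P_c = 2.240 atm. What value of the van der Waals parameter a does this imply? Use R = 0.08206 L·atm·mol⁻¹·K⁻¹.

From T_c = 8a/(27Rb) and P_c = a/(27b²): a = 27 R² T_c²/(64 P_c).
a = 27×(0.08206)²×(5.220)²/(64×2.240) = 4.9541/143.36 = 0.03456 L²·atm/mol²

a ≈ 0.03456 L²·atm/mol²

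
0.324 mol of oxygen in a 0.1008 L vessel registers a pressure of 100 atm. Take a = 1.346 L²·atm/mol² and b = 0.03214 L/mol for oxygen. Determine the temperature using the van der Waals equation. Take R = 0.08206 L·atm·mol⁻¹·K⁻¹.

T = (P + a n²/V²)(V − nb)/(nR)
P + a n²/V² = 100 + (1.346)(0.324)²/(0.1008)² = 113.91 atm
V − nb = 0.1008 − (0.324)(0.03214) = 0.090387 L
T = (113.91)(0.090387)/((0.324)(0.08206)) = 387.2 K

T ≈ 387.2 K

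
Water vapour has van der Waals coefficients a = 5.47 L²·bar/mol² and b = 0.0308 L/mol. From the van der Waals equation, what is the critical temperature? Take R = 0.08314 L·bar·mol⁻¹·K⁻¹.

For a van der Waals gas, T_c = 8a/(27Rb).
T_c = 8×5.47/(27×0.08314×0.0308) = 43.760/0.069139 = 632.9 K

T_c ≈ 632.9 K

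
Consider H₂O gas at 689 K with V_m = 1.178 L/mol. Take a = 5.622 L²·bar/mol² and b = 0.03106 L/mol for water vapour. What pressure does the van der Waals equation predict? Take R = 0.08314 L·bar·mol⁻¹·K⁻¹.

P ≈ 45.89 bar

P = RT/(V_m − b) − a/V_m²
RT/(V_m − b) = (0.08314)(689)/(1.178 − 0.03106) = 57.283/1.1469 = 49.946 bar
a/V_m² = 5.622/(1.178)² = 4.0514 bar
P = 49.946 − 4.0514 = 45.89 bar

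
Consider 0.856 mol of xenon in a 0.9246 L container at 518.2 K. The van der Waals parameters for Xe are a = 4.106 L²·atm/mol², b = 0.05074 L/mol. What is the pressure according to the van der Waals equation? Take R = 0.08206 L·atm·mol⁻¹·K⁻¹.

P = nRT/(V − nb) − a n²/V²
nRT/(V − nb) = (0.856)(0.08206)(518.2)/(0.9246 − 0.856×0.05074) = 36.400/0.88117 = 41.309 atm
a n²/V² = (4.106)(0.856)²/(0.9246)² = 3.5193 atm
P = 41.309 − 3.5193 = 37.79 atm

P ≈ 37.79 atm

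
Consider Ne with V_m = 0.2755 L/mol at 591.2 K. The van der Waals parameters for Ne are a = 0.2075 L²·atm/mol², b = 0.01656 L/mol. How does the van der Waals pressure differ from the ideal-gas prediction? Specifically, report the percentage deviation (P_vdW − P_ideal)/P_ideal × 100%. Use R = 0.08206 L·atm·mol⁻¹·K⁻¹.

4.84 %

Ideal: P_ideal = RT/V_m = (0.08206)(591.2)/0.2755 = 176.094 atm
vdW: P = RT/(V_m − b) − a/V_m² = 48.5139/0.258940 − 0.2075/0.0759003 = 187.356 − 2.73385 = 184.622 atm
% deviation = (184.622 − 176.094)/176.094 × 100% = 4.84%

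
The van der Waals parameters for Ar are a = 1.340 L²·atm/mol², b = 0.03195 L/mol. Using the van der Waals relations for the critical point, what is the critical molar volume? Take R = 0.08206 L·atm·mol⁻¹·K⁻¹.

V_m,c ≈ 0.09585 L/mol

For a van der Waals gas, V_m,c = 3b.
V_m,c = 3×0.03195 = 0.09585 L/mol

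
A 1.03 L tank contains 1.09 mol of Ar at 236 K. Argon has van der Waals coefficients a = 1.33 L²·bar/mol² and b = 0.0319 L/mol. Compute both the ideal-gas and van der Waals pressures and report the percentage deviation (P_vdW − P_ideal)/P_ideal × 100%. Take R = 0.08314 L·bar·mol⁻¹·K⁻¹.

Ideal: P_ideal = nRT/V = (1.09)(0.08314)(236)/1.03 = 20.7640 bar
vdW: P = nRT/(V − nb) − a n²/V² = 21.3869/0.995229 − 1.58017/1.06090 = 21.4894 − 1.48946 = 19.9999 bar
% deviation = (19.9999 − 20.7640)/20.7640 × 100% = -3.68%

-3.68 %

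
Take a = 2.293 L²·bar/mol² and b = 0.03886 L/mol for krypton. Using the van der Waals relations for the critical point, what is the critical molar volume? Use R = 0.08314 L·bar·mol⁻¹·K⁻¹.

V_m,c ≈ 0.1166 L/mol

For a van der Waals gas, V_m,c = 3b.
V_m,c = 3×0.03886 = 0.1166 L/mol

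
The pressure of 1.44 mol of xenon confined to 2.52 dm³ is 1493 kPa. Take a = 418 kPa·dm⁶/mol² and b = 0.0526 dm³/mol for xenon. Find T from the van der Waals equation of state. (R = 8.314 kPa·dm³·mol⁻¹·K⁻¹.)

T ≈ 332.7 K

T = (P + a n²/V²)(V − nb)/(nR)
P + a n²/V² = 1493 + (418)(1.44)²/(2.52)² = 1629.5 kPa
V − nb = 2.52 − (1.44)(0.0526) = 2.4443 dm³
T = (1629.5)(2.4443)/((1.44)(8.314)) = 332.7 K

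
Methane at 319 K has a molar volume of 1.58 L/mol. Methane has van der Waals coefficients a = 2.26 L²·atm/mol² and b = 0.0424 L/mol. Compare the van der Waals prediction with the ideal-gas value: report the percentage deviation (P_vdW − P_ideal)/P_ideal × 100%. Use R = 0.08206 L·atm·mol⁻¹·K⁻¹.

Ideal: P_ideal = RT/V_m = (0.08206)(319)/1.58 = 16.5678 atm
vdW: P = RT/(V_m − b) − a/V_m² = 26.1771/1.53760 − 2.26/2.49640 = 17.0246 − 0.905304 = 16.1193 atm
% deviation = (16.1193 − 16.5678)/16.5678 × 100% = -2.71%

-2.71 %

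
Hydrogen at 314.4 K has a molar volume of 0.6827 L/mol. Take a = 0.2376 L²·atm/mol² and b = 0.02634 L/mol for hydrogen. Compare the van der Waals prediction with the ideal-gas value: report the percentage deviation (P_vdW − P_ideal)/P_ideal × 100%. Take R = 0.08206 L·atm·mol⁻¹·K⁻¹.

2.66 %

Ideal: P_ideal = RT/V_m = (0.08206)(314.4)/0.6827 = 37.7906 atm
vdW: P = RT/(V_m − b) − a/V_m² = 25.7997/0.656360 − 0.2376/0.466079 = 39.3072 − 0.509785 = 38.7974 atm
% deviation = (38.7974 − 37.7906)/37.7906 × 100% = 2.66%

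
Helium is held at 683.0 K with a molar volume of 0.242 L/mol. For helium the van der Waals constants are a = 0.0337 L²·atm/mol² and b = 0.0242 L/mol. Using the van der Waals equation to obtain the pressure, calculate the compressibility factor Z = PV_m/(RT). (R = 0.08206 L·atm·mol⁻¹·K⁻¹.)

P = RT/(V_m − b) − a/V_m² = (0.08206)(683.0)/(0.242 − 0.0242) − 0.0337/(0.242)²
  = 56.047/0.21780 − 0.57544 = 257.33 − 0.57544 = 256.75 atm
Z = PV_m/(RT) = (256.75)(0.242)/((0.08206)(683.0)) = 62.134/56.047 = 1.109

Z ≈ 1.109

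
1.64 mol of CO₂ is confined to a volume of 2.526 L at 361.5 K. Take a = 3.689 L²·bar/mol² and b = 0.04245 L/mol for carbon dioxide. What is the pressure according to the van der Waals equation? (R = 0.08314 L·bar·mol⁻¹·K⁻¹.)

P ≈ 18.51 bar

P = nRT/(V − nb) − a n²/V²
nRT/(V − nb) = (1.64)(0.08314)(361.5)/(2.526 − 1.64×0.04245) = 49.290/2.4564 = 20.066 bar
a n²/V² = (3.689)(1.64)²/(2.526)² = 1.5550 bar
P = 20.066 − 1.5550 = 18.51 bar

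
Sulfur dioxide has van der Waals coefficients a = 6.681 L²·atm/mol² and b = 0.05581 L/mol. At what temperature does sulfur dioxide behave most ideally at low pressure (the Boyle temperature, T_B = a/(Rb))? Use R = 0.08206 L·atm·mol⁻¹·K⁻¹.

T_B ≈ 1459 K

For a van der Waals gas the second virial coefficient B₂ = b − a/(RT) vanishes at T_B = a/(Rb).
T_B = 6.681/(0.08206×0.05581) = 6.681/0.0045798 = 1459 K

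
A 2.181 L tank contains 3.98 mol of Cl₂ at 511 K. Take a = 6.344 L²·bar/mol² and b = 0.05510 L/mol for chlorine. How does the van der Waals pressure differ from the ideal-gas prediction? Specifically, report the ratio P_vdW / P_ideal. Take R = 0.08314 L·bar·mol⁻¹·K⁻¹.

Ideal: P_ideal = nRT/V = (3.98)(0.08314)(511)/2.181 = 77.5280 bar
vdW: P = nRT/(V − nb) − a n²/V² = 169.088/1.96170 − 100.491/4.75676 = 86.1946 − 21.1259 = 65.0687 bar
Ratio = 65.0687/77.5280 = 0.8393

P_vdW / P_ideal ≈ 0.8393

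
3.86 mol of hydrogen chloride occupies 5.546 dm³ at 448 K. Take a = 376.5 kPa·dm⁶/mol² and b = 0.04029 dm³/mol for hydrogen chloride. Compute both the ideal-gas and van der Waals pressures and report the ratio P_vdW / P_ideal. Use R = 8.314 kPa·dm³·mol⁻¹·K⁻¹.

P_vdW / P_ideal ≈ 0.9585

Ideal: P_ideal = nRT/V = (3.86)(8.314)(448)/5.546 = 2592.36 kPa
vdW: P = nRT/(V − nb) − a n²/V² = 14377.2/5.39048 − 5609.70/30.7581 = 2667.15 − 182.381 = 2484.77 kPa
Ratio = 2484.77/2592.36 = 0.9585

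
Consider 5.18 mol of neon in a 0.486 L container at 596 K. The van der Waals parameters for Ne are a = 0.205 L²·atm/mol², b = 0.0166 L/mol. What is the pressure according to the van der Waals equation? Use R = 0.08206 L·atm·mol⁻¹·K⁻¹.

P = nRT/(V − nb) − a n²/V²
nRT/(V − nb) = (5.18)(0.08206)(596)/(0.486 − 5.18×0.0166) = 253.34/0.40001 = 633.33 atm
a n²/V² = (0.205)(5.18)²/(0.486)² = 23.288 atm
P = 633.33 − 23.288 = 610.0 atm

P ≈ 610.0 atm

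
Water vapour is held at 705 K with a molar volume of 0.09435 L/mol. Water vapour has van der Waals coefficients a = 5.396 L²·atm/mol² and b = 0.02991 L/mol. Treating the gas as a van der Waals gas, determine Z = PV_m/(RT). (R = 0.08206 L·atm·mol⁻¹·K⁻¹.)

P = RT/(V_m − b) − a/V_m² = (0.08206)(705)/(0.09435 − 0.02991) − 5.396/(0.09435)²
  = 57.852/0.064440 − 606.16 = 897.77 − 606.16 = 291.61 atm
Z = PV_m/(RT) = (291.61)(0.09435)/((0.08206)(705)) = 27.513/57.852 = 0.4756

Z ≈ 0.4756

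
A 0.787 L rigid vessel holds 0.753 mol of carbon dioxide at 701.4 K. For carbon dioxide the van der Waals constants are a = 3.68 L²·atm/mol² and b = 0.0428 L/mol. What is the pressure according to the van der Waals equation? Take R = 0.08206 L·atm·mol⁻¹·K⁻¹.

P = nRT/(V − nb) − a n²/V²
nRT/(V − nb) = (0.753)(0.08206)(701.4)/(0.787 − 0.753×0.0428) = 43.340/0.75477 = 57.421 atm
a n²/V² = (3.68)(0.753)²/(0.787)² = 3.3689 atm
P = 57.421 − 3.3689 = 54.05 atm

P ≈ 54.05 atm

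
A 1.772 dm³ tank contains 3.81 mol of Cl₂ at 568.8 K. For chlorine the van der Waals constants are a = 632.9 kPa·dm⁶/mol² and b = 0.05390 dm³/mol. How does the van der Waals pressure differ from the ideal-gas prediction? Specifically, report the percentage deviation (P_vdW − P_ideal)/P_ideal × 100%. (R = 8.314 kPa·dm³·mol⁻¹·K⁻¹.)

-15.67 %

Ideal: P_ideal = nRT/V = (3.81)(8.314)(568.8)/1.772 = 10167.9 kPa
vdW: P = nRT/(V − nb) − a n²/V² = 18017.5/1.56664 − 9187.24/3.13998 = 11500.7 − 2925.89 = 8574.8 kPa
% deviation = (8574.8 − 10167.9)/10167.9 × 100% = -15.67%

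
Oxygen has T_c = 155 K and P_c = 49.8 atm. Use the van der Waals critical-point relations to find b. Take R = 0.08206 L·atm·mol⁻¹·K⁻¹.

From T_c = 8a/(27Rb) and P_c = a/(27b²): b = R T_c/(8 P_c).
b = (0.08206)(155)/(8×49.8) = 12.719/398.40 = 0.03193 L/mol

b ≈ 0.03193 L/mol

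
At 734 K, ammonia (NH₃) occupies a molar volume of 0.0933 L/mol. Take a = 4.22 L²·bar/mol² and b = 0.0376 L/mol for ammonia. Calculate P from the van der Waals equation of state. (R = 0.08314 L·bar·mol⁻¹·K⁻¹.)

P = RT/(V_m − b) − a/V_m²
RT/(V_m − b) = (0.08314)(734)/(0.0933 − 0.0376) = 61.025/0.055700 = 1095.6 bar
a/V_m² = 4.22/(0.0933)² = 484.78 bar
P = 1095.6 − 484.78 = 610.8 bar

P ≈ 610.8 bar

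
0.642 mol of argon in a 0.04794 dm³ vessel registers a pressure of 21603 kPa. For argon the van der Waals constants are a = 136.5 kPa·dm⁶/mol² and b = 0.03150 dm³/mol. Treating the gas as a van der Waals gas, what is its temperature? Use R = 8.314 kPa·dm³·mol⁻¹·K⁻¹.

T = (P + a n²/V²)(V − nb)/(nR)
P + a n²/V² = 21603 + (136.5)(0.642)²/(0.04794)² = 46083 kPa
V − nb = 0.04794 − (0.642)(0.03150) = 0.027717 dm³
T = (46083)(0.027717)/((0.642)(8.314)) = 239.3 K

T ≈ 239.3 K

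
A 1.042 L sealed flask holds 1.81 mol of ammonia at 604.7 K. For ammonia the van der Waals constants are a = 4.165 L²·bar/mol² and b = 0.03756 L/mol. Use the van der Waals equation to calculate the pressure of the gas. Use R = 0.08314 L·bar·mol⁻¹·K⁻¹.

P = nRT/(V − nb) − a n²/V²
nRT/(V − nb) = (1.81)(0.08314)(604.7)/(1.042 − 1.81×0.03756) = 90.997/0.97402 = 93.424 bar
a n²/V² = (4.165)(1.81)²/(1.042)² = 12.567 bar
P = 93.424 − 12.567 = 80.86 bar

P ≈ 80.86 bar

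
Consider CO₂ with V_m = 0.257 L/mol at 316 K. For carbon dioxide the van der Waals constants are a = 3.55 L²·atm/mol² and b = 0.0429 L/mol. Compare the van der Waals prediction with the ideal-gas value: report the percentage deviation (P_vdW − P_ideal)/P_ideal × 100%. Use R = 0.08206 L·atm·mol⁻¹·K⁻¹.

-33.23 %

Ideal: P_ideal = RT/V_m = (0.08206)(316)/0.257 = 100.899 atm
vdW: P = RT/(V_m − b) − a/V_m² = 25.9310/0.214100 − 3.55/0.0660490 = 121.116 − 53.7480 = 67.368 atm
% deviation = (67.368 − 100.899)/100.899 × 100% = -33.23%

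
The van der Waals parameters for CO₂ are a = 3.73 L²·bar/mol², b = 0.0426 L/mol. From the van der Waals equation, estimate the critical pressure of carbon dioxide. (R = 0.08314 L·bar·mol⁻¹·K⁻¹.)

For a van der Waals gas, P_c = a/(27b²).
P_c = 3.73/(27×(0.0426)²) = 3.73/0.048999 = 76.12 bar

P_c ≈ 76.12 bar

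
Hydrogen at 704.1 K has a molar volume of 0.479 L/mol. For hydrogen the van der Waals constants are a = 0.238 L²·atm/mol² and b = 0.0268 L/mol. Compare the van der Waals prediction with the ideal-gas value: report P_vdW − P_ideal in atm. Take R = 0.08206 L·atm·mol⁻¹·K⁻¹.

Ideal: P_ideal = RT/V_m = (0.08206)(704.1)/0.479 = 120.623 atm
vdW: P = RT/(V_m − b) − a/V_m² = 57.7784/0.452200 − 0.238/0.229441 = 127.772 − 1.03730 = 126.735 atm
ΔP = 126.735 − 120.623 = 6.11 atm

ΔP ≈ 6.11 atm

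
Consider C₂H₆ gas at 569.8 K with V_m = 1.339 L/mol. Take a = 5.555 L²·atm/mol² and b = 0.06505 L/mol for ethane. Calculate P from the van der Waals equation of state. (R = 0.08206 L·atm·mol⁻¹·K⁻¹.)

P ≈ 33.60 atm

P = RT/(V_m − b) − a/V_m²
RT/(V_m − b) = (0.08206)(569.8)/(1.339 − 0.06505) = 46.758/1.2740 = 36.702 atm
a/V_m² = 5.555/(1.339)² = 3.0983 atm
P = 36.702 − 3.0983 = 33.60 atm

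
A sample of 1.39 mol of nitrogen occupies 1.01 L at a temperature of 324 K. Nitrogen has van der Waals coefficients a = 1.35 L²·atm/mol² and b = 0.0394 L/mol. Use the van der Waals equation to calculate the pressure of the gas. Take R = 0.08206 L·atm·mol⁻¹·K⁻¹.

P = nRT/(V − nb) − a n²/V²
nRT/(V − nb) = (1.39)(0.08206)(324)/(1.01 − 1.39×0.0394) = 36.957/0.95523 = 38.689 atm
a n²/V² = (1.35)(1.39)²/(1.01)² = 2.5569 atm
P = 38.689 − 2.5569 = 36.13 atm

P ≈ 36.13 atm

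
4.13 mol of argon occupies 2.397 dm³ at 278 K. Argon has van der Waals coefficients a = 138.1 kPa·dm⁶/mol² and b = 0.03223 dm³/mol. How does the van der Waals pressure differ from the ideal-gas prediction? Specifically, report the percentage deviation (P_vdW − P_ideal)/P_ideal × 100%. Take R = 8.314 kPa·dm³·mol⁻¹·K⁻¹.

-4.42 %

Ideal: P_ideal = nRT/V = (4.13)(8.314)(278)/2.397 = 3982.33 kPa
vdW: P = nRT/(V − nb) − a n²/V² = 9545.64/2.26389 − 2355.56/5.74561 = 4216.48 − 409.976 = 3806.50 kPa
% deviation = (3806.50 − 3982.33)/3982.33 × 100% = -4.42%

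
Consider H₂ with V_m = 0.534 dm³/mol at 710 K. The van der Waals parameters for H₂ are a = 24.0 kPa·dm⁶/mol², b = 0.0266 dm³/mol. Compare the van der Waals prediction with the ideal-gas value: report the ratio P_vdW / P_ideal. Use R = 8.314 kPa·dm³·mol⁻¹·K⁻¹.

Ideal: P_ideal = RT/V_m = (8.314)(710)/0.534 = 11054.2 kPa
vdW: P = RT/(V_m − b) − a/V_m² = 5902.94/0.507400 − 24.0/0.285156 = 11633.7 − 84.1645 = 11549.5 kPa
Ratio = 11549.5/11054.2 = 1.045

P_vdW / P_ideal ≈ 1.045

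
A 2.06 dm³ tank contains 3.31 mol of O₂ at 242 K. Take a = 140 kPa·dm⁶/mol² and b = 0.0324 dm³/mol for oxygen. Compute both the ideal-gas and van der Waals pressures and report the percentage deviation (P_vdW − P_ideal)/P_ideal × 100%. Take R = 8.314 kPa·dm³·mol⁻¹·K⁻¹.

Ideal: P_ideal = nRT/V = (3.31)(8.314)(242)/2.06 = 3232.85 kPa
vdW: P = nRT/(V − nb) − a n²/V² = 6659.68/1.95276 − 1533.85/4.24360 = 3410.39 − 361.450 = 3048.94 kPa
% deviation = (3048.94 − 3232.85)/3232.85 × 100% = -5.69%

-5.69 %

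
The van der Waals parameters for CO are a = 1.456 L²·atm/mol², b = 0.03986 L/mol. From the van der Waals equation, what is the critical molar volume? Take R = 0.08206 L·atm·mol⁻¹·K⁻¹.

For a van der Waals gas, V_m,c = 3b.
V_m,c = 3×0.03986 = 0.1196 L/mol

V_m,c ≈ 0.1196 L/mol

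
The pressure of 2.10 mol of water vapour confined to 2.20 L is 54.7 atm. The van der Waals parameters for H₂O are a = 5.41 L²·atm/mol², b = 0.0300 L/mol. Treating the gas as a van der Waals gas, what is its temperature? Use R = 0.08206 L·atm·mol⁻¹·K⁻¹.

T ≈ 739.5 K

T = (P + a n²/V²)(V − nb)/(nR)
P + a n²/V² = 54.7 + (5.41)(2.10)²/(2.20)² = 59.629 atm
V − nb = 2.20 − (2.10)(0.0300) = 2.1370 L
T = (59.629)(2.1370)/((2.10)(0.08206)) = 739.5 K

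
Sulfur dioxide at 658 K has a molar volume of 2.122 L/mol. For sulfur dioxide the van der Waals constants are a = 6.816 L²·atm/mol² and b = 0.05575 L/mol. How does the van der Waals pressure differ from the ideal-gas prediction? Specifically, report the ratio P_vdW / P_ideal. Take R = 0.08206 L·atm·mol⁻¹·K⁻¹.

Ideal: P_ideal = RT/V_m = (0.08206)(658)/2.122 = 25.4456 atm
vdW: P = RT/(V_m − b) − a/V_m² = 53.9955/2.06625 − 6.816/4.50288 = 26.1321 − 1.51370 = 24.6184 atm
Ratio = 24.6184/25.4456 = 0.9675

P_vdW / P_ideal ≈ 0.9675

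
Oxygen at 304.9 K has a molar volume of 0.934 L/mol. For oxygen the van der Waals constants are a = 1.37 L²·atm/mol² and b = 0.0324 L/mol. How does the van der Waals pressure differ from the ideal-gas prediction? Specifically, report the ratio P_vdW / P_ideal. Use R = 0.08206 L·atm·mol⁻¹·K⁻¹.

P_vdW / P_ideal ≈ 0.9773

Ideal: P_ideal = RT/V_m = (0.08206)(304.9)/0.934 = 26.7881 atm
vdW: P = RT/(V_m − b) − a/V_m² = 25.0201/0.901600 − 1.37/0.872356 = 27.7508 − 1.57046 = 26.1803 atm
Ratio = 26.1803/26.7881 = 0.9773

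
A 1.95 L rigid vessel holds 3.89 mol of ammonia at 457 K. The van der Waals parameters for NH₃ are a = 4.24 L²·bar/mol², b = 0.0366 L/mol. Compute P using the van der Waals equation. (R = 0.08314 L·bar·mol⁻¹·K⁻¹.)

P = nRT/(V − nb) − a n²/V²
nRT/(V − nb) = (3.89)(0.08314)(457)/(1.95 − 3.89×0.0366) = 147.80/1.8076 = 81.766 bar
a n²/V² = (4.24)(3.89)²/(1.95)² = 16.873 bar
P = 81.766 − 16.873 = 64.89 bar

P ≈ 64.89 bar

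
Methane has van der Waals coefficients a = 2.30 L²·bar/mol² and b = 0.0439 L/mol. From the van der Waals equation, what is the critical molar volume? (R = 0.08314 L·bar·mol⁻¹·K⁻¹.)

For a van der Waals gas, V_m,c = 3b.
V_m,c = 3×0.0439 = 0.1317 L/mol

V_m,c ≈ 0.1317 L/mol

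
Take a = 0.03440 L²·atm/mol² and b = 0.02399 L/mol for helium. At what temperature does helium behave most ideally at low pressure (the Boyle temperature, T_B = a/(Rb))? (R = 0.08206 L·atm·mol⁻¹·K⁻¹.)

For a van der Waals gas the second virial coefficient B₂ = b − a/(RT) vanishes at T_B = a/(Rb).
T_B = 0.03440/(0.08206×0.02399) = 0.03440/0.0019686 = 17.47 K

T_B ≈ 17.47 K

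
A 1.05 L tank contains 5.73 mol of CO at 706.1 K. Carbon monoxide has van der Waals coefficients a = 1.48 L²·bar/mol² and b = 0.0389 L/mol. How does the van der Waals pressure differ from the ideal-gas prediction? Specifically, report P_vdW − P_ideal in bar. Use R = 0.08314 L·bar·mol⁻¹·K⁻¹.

Ideal: P_ideal = nRT/V = (5.73)(0.08314)(706.1)/1.05 = 320.362 bar
vdW: P = nRT/(V − nb) − a n²/V² = 336.381/0.827103 − 48.5927/1.10250 = 406.698 − 44.0750 = 362.623 bar
ΔP = 362.623 − 320.362 = 42.26 bar

ΔP ≈ 42.26 bar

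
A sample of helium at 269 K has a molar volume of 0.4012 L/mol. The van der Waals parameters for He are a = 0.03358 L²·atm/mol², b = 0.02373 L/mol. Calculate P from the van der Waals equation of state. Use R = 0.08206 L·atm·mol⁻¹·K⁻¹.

P = RT/(V_m − b) − a/V_m²
RT/(V_m − b) = (0.08206)(269)/(0.4012 − 0.02373) = 22.074/0.37747 = 58.479 atm
a/V_m² = 0.03358/(0.4012)² = 0.20862 atm
P = 58.479 − 0.20862 = 58.27 atm

P ≈ 58.27 atm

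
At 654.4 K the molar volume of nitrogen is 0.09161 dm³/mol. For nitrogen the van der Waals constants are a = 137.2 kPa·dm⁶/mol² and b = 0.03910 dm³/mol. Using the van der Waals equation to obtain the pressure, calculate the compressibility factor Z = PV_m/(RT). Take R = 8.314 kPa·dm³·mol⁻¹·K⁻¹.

P = RT/(V_m − b) − a/V_m² = (8.314)(654.4)/(0.09161 − 0.03910) − 137.2/(0.09161)²
  = 5440.7/0.052510 − 16348 = 103613 − 16348 = 87265 kPa
Z = PV_m/(RT) = (87265)(0.09161)/((8.314)(654.4)) = 7994.3/5440.7 = 1.469

Z ≈ 1.469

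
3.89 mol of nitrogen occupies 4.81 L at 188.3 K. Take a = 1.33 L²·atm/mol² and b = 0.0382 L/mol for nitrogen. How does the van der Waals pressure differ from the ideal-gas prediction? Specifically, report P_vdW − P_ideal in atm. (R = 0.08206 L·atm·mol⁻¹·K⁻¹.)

ΔP ≈ -0.472 atm

Ideal: P_ideal = nRT/V = (3.89)(0.08206)(188.3)/4.81 = 12.4964 atm
vdW: P = nRT/(V − nb) − a n²/V² = 60.1079/4.66140 − 20.1257/23.1361 = 12.8948 − 0.869883 = 12.0249 atm
ΔP = 12.0249 − 12.4964 = -0.472 atm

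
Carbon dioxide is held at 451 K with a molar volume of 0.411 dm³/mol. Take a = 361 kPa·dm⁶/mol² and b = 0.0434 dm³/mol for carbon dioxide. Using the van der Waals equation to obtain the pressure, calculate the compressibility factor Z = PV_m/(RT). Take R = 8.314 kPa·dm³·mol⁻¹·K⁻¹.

Z ≈ 0.8838

P = RT/(V_m − b) − a/V_m² = (8.314)(451)/(0.411 − 0.0434) − 361/(0.411)²
  = 3749.6/0.36760 − 2137.1 = 10200 − 2137.1 = 8063 kPa
Z = PV_m/(RT) = (8063)(0.411)/((8.314)(451)) = 3313.9/3749.6 = 0.8838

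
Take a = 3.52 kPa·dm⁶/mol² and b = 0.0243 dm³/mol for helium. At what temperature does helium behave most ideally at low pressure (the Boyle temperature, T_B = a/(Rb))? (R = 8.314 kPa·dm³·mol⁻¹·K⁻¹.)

For a van der Waals gas the second virial coefficient B₂ = b − a/(RT) vanishes at T_B = a/(Rb).
T_B = 3.52/(8.314×0.0243) = 3.52/0.20203 = 17.42 K

T_B ≈ 17.42 K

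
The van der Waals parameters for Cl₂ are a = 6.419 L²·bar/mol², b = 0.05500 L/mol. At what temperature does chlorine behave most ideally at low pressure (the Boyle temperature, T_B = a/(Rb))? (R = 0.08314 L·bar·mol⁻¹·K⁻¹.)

For a van der Waals gas the second virial coefficient B₂ = b − a/(RT) vanishes at T_B = a/(Rb).
T_B = 6.419/(0.08314×0.05500) = 6.419/0.0045727 = 1404 K

T_B ≈ 1404 K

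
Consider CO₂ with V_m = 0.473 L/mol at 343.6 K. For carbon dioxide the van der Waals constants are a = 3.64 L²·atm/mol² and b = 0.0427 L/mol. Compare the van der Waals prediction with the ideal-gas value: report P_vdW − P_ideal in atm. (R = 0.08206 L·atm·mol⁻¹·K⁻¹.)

ΔP ≈ -10.35 atm

Ideal: P_ideal = RT/V_m = (0.08206)(343.6)/0.473 = 59.6106 atm
vdW: P = RT/(V_m − b) − a/V_m² = 28.1958/0.430300 − 3.64/0.223729 = 65.5259 − 16.2697 = 49.2562 atm
ΔP = 49.2562 − 59.6106 = -10.35 atm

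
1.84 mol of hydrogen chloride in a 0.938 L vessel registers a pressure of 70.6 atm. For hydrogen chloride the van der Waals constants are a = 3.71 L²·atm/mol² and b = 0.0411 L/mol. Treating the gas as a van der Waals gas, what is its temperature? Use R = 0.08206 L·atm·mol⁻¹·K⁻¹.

T ≈ 484.8 K

T = (P + a n²/V²)(V − nb)/(nR)
P + a n²/V² = 70.6 + (3.71)(1.84)²/(0.938)² = 84.876 atm
V − nb = 0.938 − (1.84)(0.0411) = 0.86238 L
T = (84.876)(0.86238)/((1.84)(0.08206)) = 484.8 K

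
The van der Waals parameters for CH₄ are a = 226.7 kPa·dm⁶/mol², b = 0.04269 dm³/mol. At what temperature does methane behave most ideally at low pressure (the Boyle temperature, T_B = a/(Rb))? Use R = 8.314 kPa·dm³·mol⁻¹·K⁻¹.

T_B ≈ 638.7 K

For a van der Waals gas the second virial coefficient B₂ = b − a/(RT) vanishes at T_B = a/(Rb).
T_B = 226.7/(8.314×0.04269) = 226.7/0.35492 = 638.7 K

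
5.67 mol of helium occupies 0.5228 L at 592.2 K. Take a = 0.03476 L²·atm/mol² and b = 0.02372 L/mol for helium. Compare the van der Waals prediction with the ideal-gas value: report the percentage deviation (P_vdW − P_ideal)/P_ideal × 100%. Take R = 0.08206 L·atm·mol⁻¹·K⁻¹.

33.86 %

Ideal: P_ideal = nRT/V = (5.67)(0.08206)(592.2)/0.5228 = 527.045 atm
vdW: P = nRT/(V − nb) − a n²/V² = 275.539/0.388308 − 1.11750/0.273320 = 709.589 − 4.08861 = 705.500 atm
% deviation = (705.500 − 527.045)/527.045 × 100% = 33.86%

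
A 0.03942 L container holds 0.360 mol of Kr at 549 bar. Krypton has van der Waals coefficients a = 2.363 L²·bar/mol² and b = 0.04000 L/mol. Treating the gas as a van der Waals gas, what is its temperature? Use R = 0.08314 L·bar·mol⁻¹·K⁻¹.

T ≈ 623.7 K

T = (P + a n²/V²)(V − nb)/(nR)
P + a n²/V² = 549 + (2.363)(0.360)²/(0.03942)² = 746.08 bar
V − nb = 0.03942 − (0.360)(0.04000) = 0.025020 L
T = (746.08)(0.025020)/((0.360)(0.08314)) = 623.7 K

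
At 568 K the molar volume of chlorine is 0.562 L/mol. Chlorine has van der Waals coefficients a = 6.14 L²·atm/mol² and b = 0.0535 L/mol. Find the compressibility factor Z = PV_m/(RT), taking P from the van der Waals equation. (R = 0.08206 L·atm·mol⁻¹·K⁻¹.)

P = RT/(V_m − b) − a/V_m² = (0.08206)(568)/(0.562 − 0.0535) − 6.14/(0.562)²
  = 46.610/0.50850 − 19.440 = 91.662 − 19.440 = 72.222 atm
Z = PV_m/(RT) = (72.222)(0.562)/((0.08206)(568)) = 40.589/46.610 = 0.8708

Z ≈ 0.8708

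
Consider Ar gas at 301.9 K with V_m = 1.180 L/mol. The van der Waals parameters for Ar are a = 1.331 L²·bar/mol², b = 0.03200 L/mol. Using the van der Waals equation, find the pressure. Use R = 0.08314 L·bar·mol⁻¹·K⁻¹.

P = RT/(V_m − b) − a/V_m²
RT/(V_m − b) = (0.08314)(301.9)/(1.180 − 0.03200) = 25.100/1.1480 = 21.864 bar
a/V_m² = 1.331/(1.180)² = 0.95590 bar
P = 21.864 − 0.95590 = 20.91 bar

P ≈ 20.91 bar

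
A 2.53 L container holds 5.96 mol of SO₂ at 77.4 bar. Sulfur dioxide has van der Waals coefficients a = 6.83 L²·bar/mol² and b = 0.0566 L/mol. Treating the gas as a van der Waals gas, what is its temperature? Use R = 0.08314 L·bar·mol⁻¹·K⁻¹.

T = (P + a n²/V²)(V − nb)/(nR)
P + a n²/V² = 77.4 + (6.83)(5.96)²/(2.53)² = 115.30 bar
V − nb = 2.53 − (5.96)(0.0566) = 2.1927 L
T = (115.30)(2.1927)/((5.96)(0.08314)) = 510.2 K

T ≈ 510.2 K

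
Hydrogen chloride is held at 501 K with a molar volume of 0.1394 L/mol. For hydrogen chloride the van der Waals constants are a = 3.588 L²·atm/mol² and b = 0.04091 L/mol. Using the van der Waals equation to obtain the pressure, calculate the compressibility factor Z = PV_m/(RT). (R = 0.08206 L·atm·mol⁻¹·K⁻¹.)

P = RT/(V_m − b) − a/V_m² = (0.08206)(501)/(0.1394 − 0.04091) − 3.588/(0.1394)²
  = 41.112/0.098490 − 184.64 = 417.42 − 184.64 = 232.78 atm
Z = PV_m/(RT) = (232.78)(0.1394)/((0.08206)(501)) = 32.450/41.112 = 0.7893

Z ≈ 0.7893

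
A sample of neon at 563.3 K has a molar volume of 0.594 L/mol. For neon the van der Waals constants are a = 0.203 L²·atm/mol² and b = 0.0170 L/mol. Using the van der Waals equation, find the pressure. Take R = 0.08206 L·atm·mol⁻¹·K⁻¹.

P ≈ 79.54 atm

P = RT/(V_m − b) − a/V_m²
RT/(V_m − b) = (0.08206)(563.3)/(0.594 − 0.0170) = 46.224/0.57700 = 80.111 atm
a/V_m² = 0.203/(0.594)² = 0.57534 atm
P = 80.111 − 0.57534 = 79.54 atm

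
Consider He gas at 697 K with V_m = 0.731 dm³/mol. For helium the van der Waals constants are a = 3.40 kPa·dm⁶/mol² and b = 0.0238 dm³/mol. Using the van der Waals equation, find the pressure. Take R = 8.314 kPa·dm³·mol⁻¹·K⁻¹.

P ≈ 8188 kPa

P = RT/(V_m − b) − a/V_m²
RT/(V_m − b) = (8.314)(697)/(0.731 − 0.0238) = 5794.9/0.70720 = 8194.1 kPa
a/V_m² = 3.40/(0.731)² = 6.3627 kPa
P = 8194.1 − 6.3627 = 8188 kPa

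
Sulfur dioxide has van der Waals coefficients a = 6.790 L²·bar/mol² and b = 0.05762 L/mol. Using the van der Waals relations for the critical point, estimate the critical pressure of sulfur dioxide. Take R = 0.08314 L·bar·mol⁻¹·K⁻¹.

P_c ≈ 75.75 bar

For a van der Waals gas, P_c = a/(27b²).
P_c = 6.790/(27×(0.05762)²) = 6.790/0.089642 = 75.75 bar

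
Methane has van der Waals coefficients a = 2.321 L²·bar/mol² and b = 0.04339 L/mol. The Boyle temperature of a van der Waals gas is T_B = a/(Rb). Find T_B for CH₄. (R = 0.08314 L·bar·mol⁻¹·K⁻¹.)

For a van der Waals gas the second virial coefficient B₂ = b − a/(RT) vanishes at T_B = a/(Rb).
T_B = 2.321/(0.08314×0.04339) = 2.321/0.0036074 = 643.4 K

T_B ≈ 643.4 K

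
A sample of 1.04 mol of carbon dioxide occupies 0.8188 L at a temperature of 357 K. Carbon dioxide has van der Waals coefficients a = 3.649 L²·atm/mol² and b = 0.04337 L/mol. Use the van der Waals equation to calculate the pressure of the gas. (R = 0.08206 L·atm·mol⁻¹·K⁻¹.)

P ≈ 33.49 atm

P = nRT/(V − nb) − a n²/V²
nRT/(V − nb) = (1.04)(0.08206)(357)/(0.8188 − 1.04×0.04337) = 30.467/0.77370 = 39.378 atm
a n²/V² = (3.649)(1.04)²/(0.8188)² = 5.8869 atm
P = 39.378 − 5.8869 = 33.49 atm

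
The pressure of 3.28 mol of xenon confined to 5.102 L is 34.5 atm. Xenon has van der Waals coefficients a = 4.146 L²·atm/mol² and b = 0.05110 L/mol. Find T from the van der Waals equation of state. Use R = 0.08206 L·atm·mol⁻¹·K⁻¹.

T ≈ 663.9 K

T = (P + a n²/V²)(V − nb)/(nR)
P + a n²/V² = 34.5 + (4.146)(3.28)²/(5.102)² = 36.214 atm
V − nb = 5.102 − (3.28)(0.05110) = 4.9344 L
T = (36.214)(4.9344)/((3.28)(0.08206)) = 663.9 K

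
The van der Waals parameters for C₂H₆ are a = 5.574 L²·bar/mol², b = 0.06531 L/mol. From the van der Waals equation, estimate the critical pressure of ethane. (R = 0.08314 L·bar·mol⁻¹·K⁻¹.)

P_c ≈ 48.40 bar

For a van der Waals gas, P_c = a/(27b²).
P_c = 5.574/(27×(0.06531)²) = 5.574/0.11517 = 48.40 bar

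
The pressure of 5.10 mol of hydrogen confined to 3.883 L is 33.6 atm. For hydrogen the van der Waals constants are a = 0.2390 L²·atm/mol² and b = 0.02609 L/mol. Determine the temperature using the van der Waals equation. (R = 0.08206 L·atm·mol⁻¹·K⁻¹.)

T = (P + a n²/V²)(V − nb)/(nR)
P + a n²/V² = 33.6 + (0.2390)(5.10)²/(3.883)² = 34.012 atm
V − nb = 3.883 − (5.10)(0.02609) = 3.7499 L
T = (34.012)(3.7499)/((5.10)(0.08206)) = 304.8 K

T ≈ 304.8 K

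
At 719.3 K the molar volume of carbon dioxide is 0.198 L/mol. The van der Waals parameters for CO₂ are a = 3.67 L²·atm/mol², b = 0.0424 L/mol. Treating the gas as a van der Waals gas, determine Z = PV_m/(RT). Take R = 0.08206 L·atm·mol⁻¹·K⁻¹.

P = RT/(V_m − b) − a/V_m² = (0.08206)(719.3)/(0.198 − 0.0424) − 3.67/(0.198)²
  = 59.026/0.15560 − 93.613 = 379.34 − 93.613 = 285.73 atm
Z = PV_m/(RT) = (285.73)(0.198)/((0.08206)(719.3)) = 56.575/59.026 = 0.9585

Z ≈ 0.9585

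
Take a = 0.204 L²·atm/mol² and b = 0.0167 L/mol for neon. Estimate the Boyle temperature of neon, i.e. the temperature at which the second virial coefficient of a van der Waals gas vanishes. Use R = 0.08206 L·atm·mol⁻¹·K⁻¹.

T_B ≈ 148.9 K

For a van der Waals gas the second virial coefficient B₂ = b − a/(RT) vanishes at T_B = a/(Rb).
T_B = 0.204/(0.08206×0.0167) = 0.204/0.0013704 = 148.9 K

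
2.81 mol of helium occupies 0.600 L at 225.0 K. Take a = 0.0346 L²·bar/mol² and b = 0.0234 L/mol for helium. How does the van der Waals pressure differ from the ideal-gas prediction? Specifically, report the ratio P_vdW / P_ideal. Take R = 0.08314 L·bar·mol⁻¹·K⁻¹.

Ideal: P_ideal = nRT/V = (2.81)(0.08314)(225.0)/0.600 = 87.6088 bar
vdW: P = nRT/(V − nb) − a n²/V² = 52.5653/0.534246 − 0.273205/0.360000 = 98.3916 − 0.758903 = 97.6327 bar
Ratio = 97.6327/87.6088 = 1.114

P_vdW / P_ideal ≈ 1.114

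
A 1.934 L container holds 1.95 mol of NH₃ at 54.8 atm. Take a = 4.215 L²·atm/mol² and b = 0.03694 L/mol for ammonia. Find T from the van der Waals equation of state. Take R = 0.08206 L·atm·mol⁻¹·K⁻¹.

T = (P + a n²/V²)(V − nb)/(nR)
P + a n²/V² = 54.8 + (4.215)(1.95)²/(1.934)² = 59.085 atm
V − nb = 1.934 − (1.95)(0.03694) = 1.8620 L
T = (59.085)(1.8620)/((1.95)(0.08206)) = 687.5 K

T ≈ 687.5 K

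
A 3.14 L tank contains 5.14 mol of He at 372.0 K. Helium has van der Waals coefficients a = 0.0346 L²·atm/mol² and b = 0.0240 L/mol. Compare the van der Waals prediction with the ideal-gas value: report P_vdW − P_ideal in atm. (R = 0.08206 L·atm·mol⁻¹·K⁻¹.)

ΔP ≈ 1.951 atm

Ideal: P_ideal = nRT/V = (5.14)(0.08206)(372.0)/3.14 = 49.9698 atm
vdW: P = nRT/(V − nb) − a n²/V² = 156.905/3.01664 − 0.914118/9.85960 = 52.0132 − 0.0927135 = 51.9205 atm
ΔP = 51.9205 − 49.9698 = 1.951 atm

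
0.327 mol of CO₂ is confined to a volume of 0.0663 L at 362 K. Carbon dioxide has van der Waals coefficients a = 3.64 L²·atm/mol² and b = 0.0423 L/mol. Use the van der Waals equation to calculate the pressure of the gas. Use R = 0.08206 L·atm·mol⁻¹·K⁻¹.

P ≈ 96.59 atm

P = nRT/(V − nb) − a n²/V²
nRT/(V − nb) = (0.327)(0.08206)(362)/(0.0663 − 0.327×0.0423) = 9.7138/0.052468 = 185.14 atm
a n²/V² = (3.64)(0.327)²/(0.0663)² = 88.546 atm
P = 185.14 − 88.546 = 96.59 atm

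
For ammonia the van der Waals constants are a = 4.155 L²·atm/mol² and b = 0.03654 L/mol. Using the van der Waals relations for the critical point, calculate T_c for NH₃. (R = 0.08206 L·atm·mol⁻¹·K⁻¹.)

For a van der Waals gas, T_c = 8a/(27Rb).
T_c = 8×4.155/(27×0.08206×0.03654) = 33.240/0.080959 = 410.6 K

T_c ≈ 410.6 K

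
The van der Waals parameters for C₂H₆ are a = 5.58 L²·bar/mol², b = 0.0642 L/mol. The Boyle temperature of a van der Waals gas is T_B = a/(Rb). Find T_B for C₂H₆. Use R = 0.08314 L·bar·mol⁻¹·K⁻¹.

For a van der Waals gas the second virial coefficient B₂ = b − a/(RT) vanishes at T_B = a/(Rb).
T_B = 5.58/(0.08314×0.0642) = 5.58/0.0053376 = 1045 K

T_B ≈ 1045 K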